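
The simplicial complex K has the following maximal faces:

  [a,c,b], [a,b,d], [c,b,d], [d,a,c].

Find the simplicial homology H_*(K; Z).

H_0 ≅ Z,  H_1 = 0,  H_2 ≅ Z.

Take the total order a < b < c < d on the vertex set. Then K (dimension 2) consists of the simplices:

  0-simplices (4): a, b, c, d
  1-simplices (6): ab, ac, ad, bc, bd, cd
  2-simplices (4): abc, abd, acd, bcd

so the chain groups are C_0 ≅ Z^4, C_1 ≅ Z^6, C_2 ≅ Z^4.

∂_1: C_1 → C_0 maps an edge to its endpoints' difference, ∂[p,q] = q − p.
This gives a 4×6 integer matrix of rank 3; reducing to Smith normal form yields diagonal entries (1,1,1).

∂_2: C_2 → C_1 sends each 2-simplex [p,q,r] to [q,r] − [p,r] + [p,q]. For instance
  ∂acd = cd − ad + ac,
  ∂bcd = cd − bd + bc.
The 6×4 boundary matrix has rank 3 and Smith normal form diag(1,1,1).

Now H_k = ker ∂_k / im ∂_{k+1}, so:

  H_0: rank C_0 − rank ∂_1 = 4 − 3 = 1, and the invariant factors of ∂_1 are all 1, so H_0 = Z.
  H_1: rank ker ∂_1 − rank ∂_2 = (6 − 3) − 3 = 0, and the invariant factors of ∂_2 are all 1, so H_1 = 0.
  H_2: rank ker ∂_2 − rank ∂_3 = (4 − 3) − 0 = 1, and there is no ∂_3, so H_2 = Z.

As a check, the Euler characteristic is 4 − 6 + 4 = 2, which agrees with 1 − 0 + 1 = 2.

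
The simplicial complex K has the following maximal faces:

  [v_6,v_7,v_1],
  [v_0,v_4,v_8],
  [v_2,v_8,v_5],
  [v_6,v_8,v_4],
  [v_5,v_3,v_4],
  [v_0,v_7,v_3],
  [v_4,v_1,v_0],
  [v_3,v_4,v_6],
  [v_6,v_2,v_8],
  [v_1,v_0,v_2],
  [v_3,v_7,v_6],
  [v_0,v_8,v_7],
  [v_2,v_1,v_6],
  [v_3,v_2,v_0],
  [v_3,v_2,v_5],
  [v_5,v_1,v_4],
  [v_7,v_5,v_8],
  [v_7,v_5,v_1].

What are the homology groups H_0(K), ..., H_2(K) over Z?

H_0 ≅ Z,  H_1 ≅ Z^2,  H_2 ≅ Z.

K has 9 vertices, 27 edges, 18 triangles.
rank ∂_0 = 0, rank ∂_1 = 8 ⇒ b_0 = 9 − 0 − 8 = 1; all invariant factors of ∂_1 are 1 so no torsion. So H_0 = Z.
rank ∂_1 = 8, rank ∂_2 = 17 ⇒ b_1 = 27 − 8 − 17 = 2; all invariant factors of ∂_2 are 1 so no torsion. So H_1 = Z^2.
rank ∂_2 = 17, rank ∂_3 = 0 ⇒ b_2 = 18 − 17 − 0 = 1. So H_2 = Z.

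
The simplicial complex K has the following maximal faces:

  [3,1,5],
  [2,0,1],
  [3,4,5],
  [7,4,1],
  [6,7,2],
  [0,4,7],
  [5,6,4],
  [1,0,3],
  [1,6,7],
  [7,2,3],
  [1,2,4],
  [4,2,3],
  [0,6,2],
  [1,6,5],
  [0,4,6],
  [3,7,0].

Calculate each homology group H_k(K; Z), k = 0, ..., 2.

K has 8 vertices, 24 edges, 16 triangles.
rank ∂_0 = 0, rank ∂_1 = 7 ⇒ b_0 = 8 − 0 − 7 = 1; all invariant factors of ∂_1 are 1 so no torsion. So H_0 = Z.
rank ∂_1 = 7, rank ∂_2 = 15 ⇒ b_1 = 24 − 7 − 15 = 2; all invariant factors of ∂_2 are 1 so no torsion. So H_1 = Z^2.
rank ∂_2 = 15, rank ∂_3 = 0 ⇒ b_2 = 16 − 15 − 0 = 1. So H_2 = Z.

H_0 = Z,  H_1 = Z^2,  H_2 = Z.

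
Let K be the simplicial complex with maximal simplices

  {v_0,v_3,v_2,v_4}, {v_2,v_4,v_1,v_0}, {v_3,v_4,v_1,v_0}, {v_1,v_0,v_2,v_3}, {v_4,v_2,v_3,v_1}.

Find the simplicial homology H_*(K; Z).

H_0 = Z,  H_1 = 0,  H_2 = 0,  H_3 = Z.

Take the total order v_0 < v_1 < v_2 < v_3 < v_4 on the vertex set. Then K (dimension 3) consists of the simplices:

  0-simplices (5): [v_0], [v_1], [v_2], [v_3], [v_4]
  1-simplices (10): [v_0,v_1], [v_0,v_2], [v_0,v_3], [v_0,v_4], [v_1,v_2], [v_1,v_3], [v_1,v_4], [v_2,v_3], [v_2,v_4], [v_3,v_4]
  2-simplices (10): [v_0,v_1,v_2], [v_0,v_1,v_3], [v_0,v_1,v_4], [v_0,v_2,v_3], [v_0,v_2,v_4], [v_0,v_3,v_4], [v_1,v_2,v_3], [v_1,v_2,v_4], [v_1,v_3,v_4], [v_2,v_3,v_4]
  3-simplices (5): [v_0,v_1,v_2,v_3], [v_0,v_1,v_2,v_4], [v_0,v_1,v_3,v_4], [v_0,v_2,v_3,v_4], [v_1,v_2,v_3,v_4]

giving chain groups C_0 ≅ Z^5, C_1 ≅ Z^10, C_2 ≅ Z^10, C_3 ≅ Z^5.

∂_1: C_1 → C_0 sends each edge [p,q] (with p < q) to q − p.
As a 5×10 matrix over Z this has rank 4, with invariant factors (1,1,1,1).

Boundary ∂_2: C_2 → C_1 acts by ∂[p,q,r] = [q,r] − [p,r] + [p,q]. For instance
  ∂[v_0,v_2,v_3] = [v_2,v_3] − [v_0,v_3] + [v_0,v_2],
  ∂[v_1,v_3,v_4] = [v_3,v_4] − [v_1,v_4] + [v_1,v_3].
This gives a 10×10 integer matrix of rank 6; reducing to Smith normal form yields diagonal entries (1,1,1,1,1,1).

Boundary ∂_3: C_3 → C_2 sends each 3-simplex σ to the alternating sum Σ_i (−1)^i (σ with its i-th vertex removed). For instance
  ∂[v_1,v_2,v_3,v_4] = [v_2,v_3,v_4] − [v_1,v_3,v_4] + [v_1,v_2,v_4] − [v_1,v_2,v_3],
  ∂[v_0,v_1,v_3,v_4] = [v_1,v_3,v_4] − [v_0,v_3,v_4] + [v_0,v_1,v_4] − [v_0,v_1,v_3].
This gives a 10×5 integer matrix of rank 4; reducing to Smith normal form yields diagonal entries (1,1,1,1).

Now H_k = ker ∂_k / im ∂_{k+1}, so:

  H_0: rank C_0 − rank ∂_1 = 5 − 4 = 1, and the invariant factors of ∂_1 are all 1, so H_0 = Z.
  H_1: rank ker ∂_1 − rank ∂_2 = (10 − 4) − 6 = 0, and the invariant factors of ∂_2 are all 1, so H_1 = 0.
  H_2: rank ker ∂_2 − rank ∂_3 = (10 − 6) − 4 = 0, and the invariant factors of ∂_3 are all 1, so H_2 = 0.
  H_3: rank ker ∂_3 − rank ∂_4 = (5 − 4) − 0 = 1, and there is no ∂_4, so H_3 = Z.

As a check, the Euler characteristic is 5 − 10 + 10 − 5 = 0, which agrees with 1 − 0 + 0 − 1 = 0.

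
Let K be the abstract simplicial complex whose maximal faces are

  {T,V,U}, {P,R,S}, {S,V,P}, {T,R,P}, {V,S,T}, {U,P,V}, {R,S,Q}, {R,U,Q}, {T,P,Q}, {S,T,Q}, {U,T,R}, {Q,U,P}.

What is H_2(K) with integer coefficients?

We work with the vertex ordering P < Q < R < S < T < U < V. The simplices of K, each written with vertices in increasing order, are:

  0-simplices (7): P, Q, R, S, T, U, V
  1-simplices (18): PQ, PR, PS, PT, PU, PV, QR, QS, QT, QU, RS, RT, RU, ST, SV, TU, TV, UV
  2-simplices (12): PQT, PQU, PRS, PRT, PSV, PUV, QRS, QRU, QST, RTU, STV, TUV

so the chain groups are C_0 ≅ Z^7, C_1 ≅ Z^18, C_2 ≅ Z^12.

The boundary map ∂_1: C_1 → C_0 sends each edge [p,q] (with p < q) to q − p. For instance
  ∂PR = R − P.
As a 7×18 matrix over Z this has rank 6, with invariant factors (1,1,1,1,1,1).

Boundary ∂_2: C_2 → C_1 maps a triangle to the signed sum of its edges. For instance
  ∂PQT = QT − PT + PQ,
  ∂QRU = RU − QU + QR.
As a 18×12 matrix over Z this has rank 12, with invariant factors (1,1,1,1,1,1,1,1,1,1,1,2).

Computing H_k = (kernel of ∂_k) / (image of ∂_{k+1}):

  H_2: rank ker ∂_2 − rank ∂_3 = (12 − 12) − 0 = 0, and there is no ∂_3, so H_2 = 0.

H_2 ≅ 0.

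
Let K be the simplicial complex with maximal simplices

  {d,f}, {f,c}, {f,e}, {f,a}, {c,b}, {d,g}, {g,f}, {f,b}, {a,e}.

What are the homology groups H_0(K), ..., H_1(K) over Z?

H_0 = Z,  H_1 = Z^3.

We work with the vertex ordering a < b < c < d < e < f < g. The simplices of K, each written with vertices in increasing order, are:

  0-simplices (7): a, b, c, d, e, f, g
  1-simplices (9): ae, af, bc, bf, cf, df, dg, ef, fg

giving chain groups C_0 ≅ Z^7, C_1 ≅ Z^9.

∂_1: C_1 → C_0 is given by ∂[p,q] = [q] − [p].
This gives a 7×9 integer matrix of rank 6; reducing to Smith normal form yields diagonal entries (1,1,1,1,1,1).

Reading off H_k = ker ∂_k / im ∂_{k+1}:

  H_0: rank C_0 − rank ∂_1 = 7 − 6 = 1, and the invariant factors of ∂_1 are all 1, so H_0 ≅ Z.
  H_1: rank ker ∂_1 − rank ∂_2 = (9 − 6) − 0 = 3, and there is no ∂_2, so H_1 ≅ Z^3.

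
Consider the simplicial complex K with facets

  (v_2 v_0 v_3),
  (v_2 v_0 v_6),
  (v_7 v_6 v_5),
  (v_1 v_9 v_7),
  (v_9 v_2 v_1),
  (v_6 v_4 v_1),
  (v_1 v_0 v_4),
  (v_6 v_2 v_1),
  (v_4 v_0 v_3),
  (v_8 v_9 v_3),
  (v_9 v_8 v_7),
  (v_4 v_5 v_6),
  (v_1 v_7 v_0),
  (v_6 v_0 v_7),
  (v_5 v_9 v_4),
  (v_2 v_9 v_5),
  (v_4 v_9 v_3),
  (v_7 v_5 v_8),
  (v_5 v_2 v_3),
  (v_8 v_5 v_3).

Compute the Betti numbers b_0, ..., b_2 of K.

b_0 = 1, b_1 = 1, b_2 = 0.

K has 10 vertices, 30 edges, 20 triangles.
rank ∂_0 = 0, rank ∂_1 = 9 ⇒ b_0 = 10 − 0 − 9 = 1; all invariant factors of ∂_1 are 1 so no torsion. So H_0 = Z.
rank ∂_1 = 9, rank ∂_2 = 20 ⇒ b_1 = 30 − 9 − 20 = 1; ∂_2 has invariant factor(s) [2] giving torsion. So H_1 = Z ⊕ Z_2.
rank ∂_2 = 20, rank ∂_3 = 0 ⇒ b_2 = 20 − 20 − 0 = 0. So H_2 = 0.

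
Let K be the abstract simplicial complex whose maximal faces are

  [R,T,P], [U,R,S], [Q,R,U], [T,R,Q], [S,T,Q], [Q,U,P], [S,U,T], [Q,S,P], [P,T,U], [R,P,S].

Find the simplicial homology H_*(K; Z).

H_0 = Z,  H_1 = Z/2Z,  H_2 = 0.

K has 6 vertices, 15 edges, 10 triangles.
rank ∂_0 = 0, rank ∂_1 = 5 ⇒ b_0 = 6 − 0 − 5 = 1; all invariant factors of ∂_1 are 1 so no torsion. So H_0 = Z.
rank ∂_1 = 5, rank ∂_2 = 10 ⇒ b_1 = 15 − 5 − 10 = 0; ∂_2 has invariant factor(s) [2] giving torsion. So H_1 = Z/2Z.
rank ∂_2 = 10, rank ∂_3 = 0 ⇒ b_2 = 10 − 10 − 0 = 0. So H_2 = 0.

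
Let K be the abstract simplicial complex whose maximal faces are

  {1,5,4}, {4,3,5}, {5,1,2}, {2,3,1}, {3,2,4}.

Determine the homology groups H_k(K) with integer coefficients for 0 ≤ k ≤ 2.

H_0 = Z,  H_1 = Z,  H_2 = 0.

We work with the vertex ordering 1 < 2 < 3 < 4 < 5. The simplices of K, each written with vertices in increasing order, are:

  0-simplices (5): [1], [2], [3], [4], [5]
  1-simplices (10): [1,2], [1,3], [1,4], [1,5], [2,3], [2,4], [2,5], [3,4], [3,5], [4,5]
  2-simplices (5): [1,2,3], [1,2,5], [1,4,5], [2,3,4], [3,4,5]

Hence C_0 ≅ Z^5, C_1 ≅ Z^10, C_2 ≅ Z^5.

∂_1: C_1 → C_0 maps an edge to its endpoints' difference, ∂[p,q] = q − p. For instance
  ∂[2,5] = [5] − [2].
This gives a 5×10 integer matrix of rank 4; reducing to Smith normal form yields diagonal entries (1,1,1,1).

Boundary ∂_2: C_2 → C_1 acts by ∂[p,q,r] = [q,r] − [p,r] + [p,q]. For instance
  ∂[1,4,5] = [4,5] − [1,5] + [1,4],
  ∂[1,2,5] = [2,5] − [1,5] + [1,2].
As a 10×5 matrix over Z this has rank 5, with invariant factors (1,1,1,1,1).

From H_k ≅ ker(∂_k) / im(∂_{k+1}) we obtain:

  H_0: rank C_0 − rank ∂_1 = 5 − 4 = 1, and the invariant factors of ∂_1 are all 1, so H_0 = Z.
  H_1: rank ker ∂_1 − rank ∂_2 = (10 − 4) − 5 = 1, and the invariant factors of ∂_2 are all 1, so H_1 = Z.
  H_2: rank ker ∂_2 − rank ∂_3 = (5 − 5) − 0 = 0, and there is no ∂_3, so H_2 = 0.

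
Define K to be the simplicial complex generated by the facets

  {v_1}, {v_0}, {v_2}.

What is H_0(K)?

H_0 ≅ Z^3.

We work with the vertex ordering v_0 < v_1 < v_2. The simplices of K, each written with vertices in increasing order, are:

  0-simplices (3): [v_0], [v_1], [v_2]

so the chain groups are C_0 ≅ Z^3.

From H_k ≅ ker(∂_k) / im(∂_{k+1}) we obtain:

  H_0: rank C_0 − rank ∂_1 = 3 − 0 = 3, and there is no ∂_1, so H_0 = Z^3.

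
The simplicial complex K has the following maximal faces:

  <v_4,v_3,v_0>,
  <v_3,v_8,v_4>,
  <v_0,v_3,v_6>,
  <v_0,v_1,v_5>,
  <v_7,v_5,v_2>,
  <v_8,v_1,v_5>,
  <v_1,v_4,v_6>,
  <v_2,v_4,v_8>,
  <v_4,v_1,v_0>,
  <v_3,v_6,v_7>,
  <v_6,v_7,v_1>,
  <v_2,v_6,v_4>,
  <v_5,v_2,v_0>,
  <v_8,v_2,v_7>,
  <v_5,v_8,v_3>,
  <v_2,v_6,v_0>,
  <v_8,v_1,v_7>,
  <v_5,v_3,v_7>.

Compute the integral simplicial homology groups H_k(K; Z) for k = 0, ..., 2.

H_0 = Z,  H_1 = Z ⊕ Z/2,  H_2 = 0.

Take the total order v_0 < v_1 < v_2 < v_3 < v_4 < v_5 < v_6 < v_7 < v_8 on the vertex set. Then K (dimension 2) consists of the simplices:

  0-simplices (9): [v_0], [v_1], [v_2], [v_3], [v_4], [v_5], [v_6], [v_7], [v_8]
  1-simplices (27): (27 of them)
  2-simplices (18): (18 of them)

giving chain groups C_0 ≅ Z^9, C_1 ≅ Z^27, C_2 ≅ Z^18.

The boundary map ∂_1: C_1 → C_0 is given by ∂[p,q] = [q] − [p].
The resulting 9×27 matrix has rank 8, and its Smith normal form has invariant factors (1,1,1,1,1,1,1,1).

∂_2: C_2 → C_1 sends each 2-simplex [p,q,r] to [q,r] − [p,r] + [p,q]. For instance
  ∂[v_1,v_4,v_6] = [v_4,v_6] − [v_1,v_6] + [v_1,v_4],
  ∂[v_3,v_6,v_7] = [v_6,v_7] − [v_3,v_7] + [v_3,v_6].
The 27×18 boundary matrix has rank 18 and Smith normal form diag(1,1,1,1,1,1,1,1,1,1,1,1,1,1,1,1,1,2).

From H_k ≅ ker(∂_k) / im(∂_{k+1}) we obtain:

  H_0: rank C_0 − rank ∂_1 = 9 − 8 = 1, and the invariant factors of ∂_1 are all 1, so H_0 = Z.
  H_1: rank ker ∂_1 − rank ∂_2 = (27 − 8) − 18 = 1, and ∂_2 has invariant factor 2 > 1, so H_1 = Z ⊕ Z/2.
  H_2: rank ker ∂_2 − rank ∂_3 = (18 − 18) − 0 = 0, and there is no ∂_3, so H_2 = 0.

As a check, the Euler characteristic is 9 − 27 + 18 = 0, which agrees with 1 − 1 + 0 = 0.
(K is a triangulation of the Klein bottle.)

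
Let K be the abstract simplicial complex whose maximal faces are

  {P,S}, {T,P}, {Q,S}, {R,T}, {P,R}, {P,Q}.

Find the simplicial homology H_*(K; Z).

Take the total order P < Q < R < S < T on the vertex set. Then K (dimension 1) consists of the simplices:

  0-simplices (5): P, Q, R, S, T
  1-simplices (6): PQ, PR, PS, PT, QS, RT

so the chain groups are C_0 ≅ Z^5, C_1 ≅ Z^6.

Boundary ∂_1: C_1 → C_0 maps an edge to its endpoints' difference, ∂[p,q] = q − p.
The 5×6 boundary matrix has rank 4 and Smith normal form diag(1,1,1,1).

Reading off H_k = ker ∂_k / im ∂_{k+1}:

  H_0: rank C_0 − rank ∂_1 = 5 − 4 = 1, and the invariant factors of ∂_1 are all 1, so H_0 = Z.
  H_1: rank ker ∂_1 − rank ∂_2 = (6 − 4) − 0 = 2, and there is no ∂_2, so H_1 = Z^2.

As a check, the Euler characteristic is 5 − 6 = -1, which agrees with 1 − 2 = -1.

H_0 = Z,  H_1 = Z^2.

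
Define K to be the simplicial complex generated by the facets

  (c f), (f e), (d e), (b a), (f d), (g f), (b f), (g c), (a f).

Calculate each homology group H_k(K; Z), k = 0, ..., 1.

K has 7 vertices, 9 edges.
rank ∂_0 = 0, rank ∂_1 = 6 ⇒ b_0 = 7 − 0 − 6 = 1; all invariant factors of ∂_1 are 1 so no torsion. So H_0 ≅ Z.
rank ∂_1 = 6, rank ∂_2 = 0 ⇒ b_1 = 9 − 6 − 0 = 3. So H_1 ≅ Z^3.

H_0 ≅ Z,  H_1 ≅ Z^3.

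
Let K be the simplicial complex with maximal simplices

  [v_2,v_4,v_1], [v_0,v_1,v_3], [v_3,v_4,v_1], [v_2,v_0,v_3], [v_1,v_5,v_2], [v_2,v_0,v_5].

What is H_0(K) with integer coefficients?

H_0 ≅ Z.

Fix the vertex order v_0 < v_1 < v_2 < v_3 < v_4 < v_5 and write every simplex with vertices in increasing order. Then dim K = 2 and the simplices of K are:

  0-simplices (6): [v_0], [v_1], [v_2], [v_3], [v_4], [v_5]
  1-simplices (12): [v_0,v_1], [v_0,v_2], [v_0,v_3], [v_0,v_5], [v_1,v_2], [v_1,v_3], [v_1,v_4], [v_1,v_5], [v_2,v_3], [v_2,v_4], [v_2,v_5], [v_3,v_4]
  2-simplices (6): [v_0,v_1,v_3], [v_0,v_2,v_3], [v_0,v_2,v_5], [v_1,v_2,v_4], [v_1,v_2,v_5], [v_1,v_3,v_4]

Hence C_0 ≅ Z^6, C_1 ≅ Z^12, C_2 ≅ Z^6.

Boundary ∂_1: C_1 → C_0 sends each edge [p,q] (with p < q) to q − p. For instance
  ∂[v_2,v_4] = [v_4] − [v_2].
This gives a 6×12 integer matrix of rank 5; reducing to Smith normal form yields diagonal entries (1,1,1,1,1).

∂_2: C_2 → C_1 maps a triangle to the signed sum of its edges. For instance
  ∂[v_1,v_2,v_5] = [v_2,v_5] − [v_1,v_5] + [v_1,v_2],
  ∂[v_0,v_2,v_5] = [v_2,v_5] − [v_0,v_5] + [v_0,v_2].
This gives a 12×6 integer matrix of rank 6; reducing to Smith normal form yields diagonal entries (1,1,1,1,1,1).

Computing H_k = (kernel of ∂_k) / (image of ∂_{k+1}):

  H_0: rank C_0 − rank ∂_1 = 6 − 5 = 1, and the invariant factors of ∂_1 are all 1, so H_0 = Z.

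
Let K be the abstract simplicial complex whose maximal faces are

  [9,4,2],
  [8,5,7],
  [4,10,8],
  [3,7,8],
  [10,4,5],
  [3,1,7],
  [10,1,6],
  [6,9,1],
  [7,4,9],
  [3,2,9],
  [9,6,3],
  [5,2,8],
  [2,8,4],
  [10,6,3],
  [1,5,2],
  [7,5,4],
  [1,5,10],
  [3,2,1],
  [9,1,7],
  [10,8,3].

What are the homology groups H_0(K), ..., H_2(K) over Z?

H_0 ≅ Z,  H_1 ≅ Z ⊕ Z/2,  H_2 = 0.

Order the vertices as 1 < 2 < 3 < 4 < 5 < 6 < 7 < 8 < 9 < 10. Listing each simplex with vertices in this order, K has dimension 2 with simplices:

  0-simplices (10): [1], [2], [3], [4], [5], [6], [7], [8], [9], [10]
  1-simplices (30): (30 of them)
  2-simplices (20): (20 of them)

Hence C_0 ≅ Z^10, C_1 ≅ Z^30, C_2 ≅ Z^20.

∂_1: C_1 → C_0 is given by ∂[p,q] = [q] − [p].
The resulting 10×30 matrix has rank 9, and its Smith normal form has invariant factors (1,1,1,1,1,1,1,1,1).

The boundary map ∂_2: C_2 → C_1 maps a triangle to the signed sum of its edges. For instance
  ∂[1,2,3] = [2,3] − [1,3] + [1,2],
  ∂[1,2,5] = [2,5] − [1,5] + [1,2].
As a 30×20 matrix over Z this has rank 20, with invariant factors (1,1,1,1,1,1,1,1,1,1,1,1,1,1,1,1,1,1,1,2).

Now H_k = ker ∂_k / im ∂_{k+1}, so:

  H_0: rank C_0 − rank ∂_1 = 10 − 9 = 1, and the invariant factors of ∂_1 are all 1, so H_0 ≅ Z.
  H_1: rank ker ∂_1 − rank ∂_2 = (30 − 9) − 20 = 1, and ∂_2 has invariant factor 2 > 1, so H_1 ≅ Z ⊕ Z/2.
  H_2: rank ker ∂_2 − rank ∂_3 = (20 − 20) − 0 = 0, and there is no ∂_3, so H_2 ≅ 0.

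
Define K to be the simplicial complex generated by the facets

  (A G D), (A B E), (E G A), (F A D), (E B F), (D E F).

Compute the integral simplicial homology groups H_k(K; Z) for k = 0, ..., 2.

H_0 ≅ Z,  H_1 ≅ Z,  H_2 = 0.

Take the total order A < B < D < E < F < G on the vertex set. Then K (dimension 2) consists of the simplices:

  0-simplices (6): A, B, D, E, F, G
  1-simplices (12): AB, AD, AE, AF, AG, BE, BF, DE, DF, DG, EF, EG
  2-simplices (6): ABE, ADF, ADG, AEG, BEF, DEF

so the chain groups are C_0 ≅ Z^6, C_1 ≅ Z^12, C_2 ≅ Z^6.

Boundary ∂_1: C_1 → C_0 sends each edge [p,q] (with p < q) to q − p.
The 6×12 boundary matrix has rank 5 and Smith normal form diag(1,1,1,1,1).

∂_2: C_2 → C_1 sends each 2-simplex [p,q,r] to [q,r] − [p,r] + [p,q]. For instance
  ∂ADG = DG − AG + AD,
  ∂BEF = EF − BF + BE.
This gives a 12×6 integer matrix of rank 6; reducing to Smith normal form yields diagonal entries (1,1,1,1,1,1).

Computing H_k = (kernel of ∂_k) / (image of ∂_{k+1}):

  H_0: rank C_0 − rank ∂_1 = 6 − 5 = 1, and the invariant factors of ∂_1 are all 1, so H_0 = Z.
  H_1: rank ker ∂_1 − rank ∂_2 = (12 − 5) − 6 = 1, and the invariant factors of ∂_2 are all 1, so H_1 = Z.
  H_2: rank ker ∂_2 − rank ∂_3 = (6 − 6) − 0 = 0, and there is no ∂_3, so H_2 = 0.

(K is a triangulation of the cylinder S^1 x I.)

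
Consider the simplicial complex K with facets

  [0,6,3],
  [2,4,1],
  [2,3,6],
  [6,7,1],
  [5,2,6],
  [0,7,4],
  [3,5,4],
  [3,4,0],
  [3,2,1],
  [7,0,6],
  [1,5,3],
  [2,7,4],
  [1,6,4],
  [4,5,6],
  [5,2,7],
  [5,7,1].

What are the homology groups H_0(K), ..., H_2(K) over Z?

Fix the vertex order 0 < 1 < 2 < 3 < 4 < 5 < 6 < 7 and write every simplex with vertices in increasing order. Then dim K = 2 and the simplices of K are:

  0-simplices (8): [0], [1], [2], [3], [4], [5], [6], [7]
  1-simplices (24): (24 of them)
  2-simplices (16): [0,3,4], [0,3,6], [0,4,7], [0,6,7], [1,2,3], [1,2,4], [1,3,5], [1,4,6], [1,5,7], [1,6,7], [2,3,6], [2,4,7], [2,5,6], [2,5,7], [3,4,5], [4,5,6]

so the chain groups are C_0 ≅ Z^8, C_1 ≅ Z^24, C_2 ≅ Z^16.

The boundary map ∂_1: C_1 → C_0 sends each edge [p,q] (with p < q) to q − p.
The 8×24 boundary matrix has rank 7 and Smith normal form diag(1,1,1,1,1,1,1).

∂_2: C_2 → C_1 maps a triangle to the signed sum of its edges. For instance
  ∂[4,5,6] = [5,6] − [4,6] + [4,5],
  ∂[1,2,4] = [2,4] − [1,4] + [1,2].
As a 24×16 matrix over Z this has rank 15, with invariant factors (1,1,1,1,1,1,1,1,1,1,1,1,1,1,1).

Computing H_k = (kernel of ∂_k) / (image of ∂_{k+1}):

  H_0: rank C_0 − rank ∂_1 = 8 − 7 = 1, and the invariant factors of ∂_1 are all 1, so H_0 = Z.
  H_1: rank ker ∂_1 − rank ∂_2 = (24 − 7) − 15 = 2, and the invariant factors of ∂_2 are all 1, so H_1 = Z^2.
  H_2: rank ker ∂_2 − rank ∂_3 = (16 − 15) − 0 = 1, and there is no ∂_3, so H_2 = Z.

H_0 = Z,  H_1 = Z^2,  H_2 = Z.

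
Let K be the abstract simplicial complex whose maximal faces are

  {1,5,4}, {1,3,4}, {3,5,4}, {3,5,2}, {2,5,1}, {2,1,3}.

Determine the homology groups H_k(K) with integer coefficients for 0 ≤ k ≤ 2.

H_0 = Z,  H_1 = 0,  H_2 = Z.

We work with the vertex ordering 1 < 2 < 3 < 4 < 5. The simplices of K, each written with vertices in increasing order, are:

  0-simplices (5): [1], [2], [3], [4], [5]
  1-simplices (9): [1,2], [1,3], [1,4], [1,5], [2,3], [2,5], [3,4], [3,5], [4,5]
  2-simplices (6): [1,2,3], [1,2,5], [1,3,4], [1,4,5], [2,3,5], [3,4,5]

Hence C_0 ≅ Z^5, C_1 ≅ Z^9, C_2 ≅ Z^6.

∂_1: C_1 → C_0 is given by ∂[p,q] = [q] − [p]. For instance
  ∂[3,4] = [4] − [3].
This gives a 5×9 integer matrix of rank 4; reducing to Smith normal form yields diagonal entries (1,1,1,1).

The boundary map ∂_2: C_2 → C_1 sends each 2-simplex [p,q,r] to [q,r] − [p,r] + [p,q]. For instance
  ∂[3,4,5] = [4,5] − [3,5] + [3,4],
  ∂[1,2,5] = [2,5] − [1,5] + [1,2].
The 9×6 boundary matrix has rank 5 and Smith normal form diag(1,1,1,1,1).

Computing H_k = (kernel of ∂_k) / (image of ∂_{k+1}):

  H_0: rank C_0 − rank ∂_1 = 5 − 4 = 1, and the invariant factors of ∂_1 are all 1, so H_0 ≅ Z.
  H_1: rank ker ∂_1 − rank ∂_2 = (9 − 4) − 5 = 0, and the invariant factors of ∂_2 are all 1, so H_1 ≅ 0.
  H_2: rank ker ∂_2 − rank ∂_3 = (6 − 5) − 0 = 1, and there is no ∂_3, so H_2 ≅ Z.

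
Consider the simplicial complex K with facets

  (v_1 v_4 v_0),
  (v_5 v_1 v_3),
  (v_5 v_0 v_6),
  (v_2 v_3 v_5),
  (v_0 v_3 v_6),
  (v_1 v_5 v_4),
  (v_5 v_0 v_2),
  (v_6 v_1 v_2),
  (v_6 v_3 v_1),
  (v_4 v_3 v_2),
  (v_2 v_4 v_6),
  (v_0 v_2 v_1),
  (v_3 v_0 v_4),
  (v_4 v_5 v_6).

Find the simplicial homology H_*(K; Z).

H_0 ≅ Z,  H_1 ≅ Z^2,  H_2 ≅ Z.

Fix the vertex order v_0 < v_1 < v_2 < v_3 < v_4 < v_5 < v_6 and write every simplex with vertices in increasing order. Then dim K = 2 and the simplices of K are:

  0-simplices (7): [v_0], [v_1], [v_2], [v_3], [v_4], [v_5], [v_6]
  1-simplices (21): (21 of them)
  2-simplices (14): (14 of them)

Hence C_0 ≅ Z^7, C_1 ≅ Z^21, C_2 ≅ Z^14.

∂_1: C_1 → C_0 maps an edge to its endpoints' difference, ∂[p,q] = q − p. For instance
  ∂[v_1,v_3] = [v_3] − [v_1].
As a 7×21 matrix over Z this has rank 6, with invariant factors (1,1,1,1,1,1).

∂_2: C_2 → C_1 maps a triangle to the signed sum of its edges. For instance
  ∂[v_1,v_3,v_5] = [v_3,v_5] − [v_1,v_5] + [v_1,v_3],
  ∂[v_0,v_1,v_2] = [v_1,v_2] − [v_0,v_2] + [v_0,v_1].
The 21×14 boundary matrix has rank 13 and Smith normal form diag(1,1,1,1,1,1,1,1,1,1,1,1,1).

From H_k ≅ ker(∂_k) / im(∂_{k+1}) we obtain:

  H_0: rank C_0 − rank ∂_1 = 7 − 6 = 1, and the invariant factors of ∂_1 are all 1, so H_0 = Z.
  H_1: rank ker ∂_1 − rank ∂_2 = (21 − 6) − 13 = 2, and the invariant factors of ∂_2 are all 1, so H_1 = Z^2.
  H_2: rank ker ∂_2 − rank ∂_3 = (14 − 13) − 0 = 1, and there is no ∂_3, so H_2 = Z.

As a check, the Euler characteristic is 7 − 21 + 14 = 0, which agrees with 1 − 2 + 1 = 0.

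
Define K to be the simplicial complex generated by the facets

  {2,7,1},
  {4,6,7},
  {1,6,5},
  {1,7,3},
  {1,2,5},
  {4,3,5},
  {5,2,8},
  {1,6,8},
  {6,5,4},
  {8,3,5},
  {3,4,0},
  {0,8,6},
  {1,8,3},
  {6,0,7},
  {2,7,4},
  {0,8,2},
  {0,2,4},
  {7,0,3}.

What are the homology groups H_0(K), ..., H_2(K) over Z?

We work with the vertex ordering 0 < 1 < 2 < 3 < 4 < 5 < 6 < 7 < 8. The simplices of K, each written with vertices in increasing order, are:

  0-simplices (9): [0], [1], [2], [3], [4], [5], [6], [7], [8]
  1-simplices (27): (27 of them)
  2-simplices (18): [0,2,4], [0,2,8], [0,3,4], [0,3,7], [0,6,7], [0,6,8], [1,2,5], [1,2,7], [1,3,7], [1,3,8], [1,5,6], [1,6,8], [2,4,7], [2,5,8], [3,4,5], [3,5,8], [4,5,6], [4,6,7]

Hence C_0 ≅ Z^9, C_1 ≅ Z^27, C_2 ≅ Z^18.

The boundary map ∂_1: C_1 → C_0 maps an edge to its endpoints' difference, ∂[p,q] = q − p. For instance
  ∂[3,5] = [5] − [3].
This gives a 9×27 integer matrix of rank 8; reducing to Smith normal form yields diagonal entries (1,1,1,1,1,1,1,1).

∂_2: C_2 → C_1 sends each 2-simplex [p,q,r] to [q,r] − [p,r] + [p,q]. For instance
  ∂[1,3,7] = [3,7] − [1,7] + [1,3],
  ∂[0,3,7] = [3,7] − [0,7] + [0,3].
The resulting 27×18 matrix has rank 18, and its Smith normal form has invariant factors (1,1,1,1,1,1,1,1,1,1,1,1,1,1,1,1,1,2).

Computing H_k = (kernel of ∂_k) / (image of ∂_{k+1}):

  H_0: rank C_0 − rank ∂_1 = 9 − 8 = 1, and the invariant factors of ∂_1 are all 1, so H_0 = Z.
  H_1: rank ker ∂_1 − rank ∂_2 = (27 − 8) − 18 = 1, and ∂_2 has invariant factor 2 > 1, so H_1 = Z × Z/2.
  H_2: rank ker ∂_2 − rank ∂_3 = (18 − 18) − 0 = 0, and there is no ∂_3, so H_2 = 0.

H_0 ≅ Z,  H_1 ≅ Z × Z/2,  H_2 = 0.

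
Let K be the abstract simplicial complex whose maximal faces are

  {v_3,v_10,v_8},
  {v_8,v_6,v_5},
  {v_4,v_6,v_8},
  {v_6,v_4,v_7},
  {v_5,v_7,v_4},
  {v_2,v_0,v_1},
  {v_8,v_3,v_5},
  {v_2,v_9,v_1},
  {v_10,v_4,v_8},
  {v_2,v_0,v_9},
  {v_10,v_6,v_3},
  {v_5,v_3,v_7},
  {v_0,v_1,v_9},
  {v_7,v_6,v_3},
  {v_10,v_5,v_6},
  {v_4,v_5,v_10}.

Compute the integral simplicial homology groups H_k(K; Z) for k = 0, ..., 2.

H_0 ≅ Z^2,  H_1 ≅ Z/2,  H_2 ≅ Z.

K has 11 vertices, 24 edges, 16 triangles.
rank ∂_0 = 0, rank ∂_1 = 9 ⇒ b_0 = 11 − 0 − 9 = 2; all invariant factors of ∂_1 are 1 so no torsion. So H_0 ≅ Z^2.
rank ∂_1 = 9, rank ∂_2 = 15 ⇒ b_1 = 24 − 9 − 15 = 0; ∂_2 has invariant factor(s) [2] giving torsion. So H_1 ≅ Z/2.
rank ∂_2 = 15, rank ∂_3 = 0 ⇒ b_2 = 16 − 15 − 0 = 1. So H_2 ≅ Z.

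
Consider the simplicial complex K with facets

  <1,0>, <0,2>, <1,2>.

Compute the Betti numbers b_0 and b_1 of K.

K has 3 vertices, 3 edges.
rank ∂_0 = 0, rank ∂_1 = 2 ⇒ b_0 = 3 − 0 − 2 = 1; all invariant factors of ∂_1 are 1 so no torsion. So H_0 ≅ Z.
rank ∂_1 = 2, rank ∂_2 = 0 ⇒ b_1 = 3 − 2 − 0 = 1. So H_1 ≅ Z.

b_0 = 1, b_1 = 1.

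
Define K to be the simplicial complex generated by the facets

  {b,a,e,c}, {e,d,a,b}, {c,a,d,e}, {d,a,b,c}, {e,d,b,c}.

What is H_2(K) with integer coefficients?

H_2 = 0.

Fix the vertex order a < b < c < d < e and write every simplex with vertices in increasing order. Then dim K = 3 and the simplices of K are:

  0-simplices (5): a, b, c, d, e
  1-simplices (10): ab, ac, ad, ae, bc, bd, be, cd, ce, de
  2-simplices (10): abc, abd, abe, acd, ace, ade, bcd, bce, bde, cde
  3-simplices (5): abcd, abce, abde, acde, bcde

Hence C_0 ≅ Z^5, C_1 ≅ Z^10, C_2 ≅ Z^10, C_3 ≅ Z^5.

Boundary ∂_1: C_1 → C_0 maps an edge to its endpoints' difference, ∂[p,q] = q − p. For instance
  ∂be = e − b.
This gives a 5×10 integer matrix of rank 4; reducing to Smith normal form yields diagonal entries (1,1,1,1).

∂_2: C_2 → C_1 maps a triangle to the signed sum of its edges. For instance
  ∂bce = ce − be + bc,
  ∂cde = de − ce + cd.
As a 10×10 matrix over Z this has rank 6, with invariant factors (1,1,1,1,1,1).

∂_3: C_3 → C_2 sends each 3-simplex σ to the alternating sum Σ_i (−1)^i (σ with its i-th vertex removed). For instance
  ∂abde = bde − ade + abe − abd,
  ∂acde = cde − ade + ace − acd.
This gives a 10×5 integer matrix of rank 4; reducing to Smith normal form yields diagonal entries (1,1,1,1).

Computing H_k = (kernel of ∂_k) / (image of ∂_{k+1}):

  H_2: rank ker ∂_2 − rank ∂_3 = (10 − 6) − 4 = 0, and the invariant factors of ∂_3 are all 1, so H_2 = 0.

(K is a triangulation of the 3-sphere S^3.)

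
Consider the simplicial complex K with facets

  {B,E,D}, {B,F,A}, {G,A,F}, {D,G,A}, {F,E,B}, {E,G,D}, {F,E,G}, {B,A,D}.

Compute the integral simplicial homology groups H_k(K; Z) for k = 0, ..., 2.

K has 6 vertices, 12 edges, 8 triangles.
rank ∂_0 = 0, rank ∂_1 = 5 ⇒ b_0 = 6 − 0 − 5 = 1; all invariant factors of ∂_1 are 1 so no torsion. So H_0 = Z.
rank ∂_1 = 5, rank ∂_2 = 7 ⇒ b_1 = 12 − 5 − 7 = 0; all invariant factors of ∂_2 are 1 so no torsion. So H_1 = 0.
rank ∂_2 = 7, rank ∂_3 = 0 ⇒ b_2 = 8 − 7 − 0 = 1. So H_2 = Z.

H_0 = Z,  H_1 = 0,  H_2 = Z.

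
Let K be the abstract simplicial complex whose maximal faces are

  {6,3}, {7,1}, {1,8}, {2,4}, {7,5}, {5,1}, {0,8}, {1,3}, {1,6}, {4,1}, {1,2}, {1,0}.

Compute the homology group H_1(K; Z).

Order the vertices as 0 < 1 < 2 < 3 < 4 < 5 < 6 < 7 < 8. Listing each simplex with vertices in this order, K has dimension 1 with simplices:

  0-simplices (9): [0], [1], [2], [3], [4], [5], [6], [7], [8]
  1-simplices (12): [0,1], [0,8], [1,2], [1,3], [1,4], [1,5], [1,6], [1,7], [1,8], [2,4], [3,6], [5,7]

Hence C_0 ≅ Z^9, C_1 ≅ Z^12.

∂_1: C_1 → C_0 sends each edge [p,q] (with p < q) to q − p.
The 9×12 boundary matrix has rank 8 and Smith normal form diag(1,1,1,1,1,1,1,1).

Computing H_k = (kernel of ∂_k) / (image of ∂_{k+1}):

  H_1: rank ker ∂_1 − rank ∂_2 = (12 − 8) − 0 = 4, and there is no ∂_2, so H_1 ≅ Z^4.

H_1 = Z^4.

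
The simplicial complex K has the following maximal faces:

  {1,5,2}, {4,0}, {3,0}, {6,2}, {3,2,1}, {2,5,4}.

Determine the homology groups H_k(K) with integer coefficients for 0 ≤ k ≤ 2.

K has 7 vertices, 10 edges, 3 triangles.
rank ∂_0 = 0, rank ∂_1 = 6 ⇒ b_0 = 7 − 0 − 6 = 1; all invariant factors of ∂_1 are 1 so no torsion. So H_0 ≅ Z.
rank ∂_1 = 6, rank ∂_2 = 3 ⇒ b_1 = 10 − 6 − 3 = 1; all invariant factors of ∂_2 are 1 so no torsion. So H_1 ≅ Z.
rank ∂_2 = 3, rank ∂_3 = 0 ⇒ b_2 = 3 − 3 − 0 = 0. So H_2 ≅ 0.

H_0 = Z,  H_1 = Z,  H_2 = 0.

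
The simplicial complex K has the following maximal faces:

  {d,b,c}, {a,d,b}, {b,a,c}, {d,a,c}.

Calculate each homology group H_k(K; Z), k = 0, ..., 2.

H_0 = Z,  H_1 = 0,  H_2 = Z.

K has 4 vertices, 6 edges, 4 triangles.
rank ∂_0 = 0, rank ∂_1 = 3 ⇒ b_0 = 4 − 0 − 3 = 1; all invariant factors of ∂_1 are 1 so no torsion. So H_0 = Z.
rank ∂_1 = 3, rank ∂_2 = 3 ⇒ b_1 = 6 − 3 − 3 = 0; all invariant factors of ∂_2 are 1 so no torsion. So H_1 = 0.
rank ∂_2 = 3, rank ∂_3 = 0 ⇒ b_2 = 4 − 3 − 0 = 1. So H_2 = Z.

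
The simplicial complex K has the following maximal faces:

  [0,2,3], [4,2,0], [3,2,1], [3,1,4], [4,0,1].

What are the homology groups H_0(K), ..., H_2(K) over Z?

H_0 = Z,  H_1 = Z,  H_2 = 0.

K has 5 vertices, 10 edges, 5 triangles.
rank ∂_0 = 0, rank ∂_1 = 4 ⇒ b_0 = 5 − 0 − 4 = 1; all invariant factors of ∂_1 are 1 so no torsion. So H_0 = Z.
rank ∂_1 = 4, rank ∂_2 = 5 ⇒ b_1 = 10 − 4 − 5 = 1; all invariant factors of ∂_2 are 1 so no torsion. So H_1 = Z.
rank ∂_2 = 5, rank ∂_3 = 0 ⇒ b_2 = 5 − 5 − 0 = 0. So H_2 = 0.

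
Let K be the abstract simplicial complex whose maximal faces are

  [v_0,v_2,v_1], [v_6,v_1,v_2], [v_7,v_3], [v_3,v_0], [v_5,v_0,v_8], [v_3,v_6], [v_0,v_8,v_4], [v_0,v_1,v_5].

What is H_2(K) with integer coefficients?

K has 9 vertices, 14 edges, 5 triangles.
rank ∂_2 = 5, rank ∂_3 = 0 ⇒ b_2 = 5 − 5 − 0 = 0. So H_2 = 0.

H_2 = 0.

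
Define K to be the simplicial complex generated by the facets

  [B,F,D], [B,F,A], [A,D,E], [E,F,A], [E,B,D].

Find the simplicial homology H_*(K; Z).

H_0 = Z,  H_1 = Z,  H_2 = 0.

We work with the vertex ordering A < B < D < E < F. The simplices of K, each written with vertices in increasing order, are:

  0-simplices (5): A, B, D, E, F
  1-simplices (10): AB, AD, AE, AF, BD, BE, BF, DE, DF, EF
  2-simplices (5): ABF, ADE, AEF, BDE, BDF

Hence C_0 ≅ Z^5, C_1 ≅ Z^10, C_2 ≅ Z^5.

∂_1: C_1 → C_0 sends each edge [p,q] (with p < q) to q − p.
The 5×10 boundary matrix has rank 4 and Smith normal form diag(1,1,1,1).

∂_2: C_2 → C_1 sends each 2-simplex [p,q,r] to [q,r] − [p,r] + [p,q]. For instance
  ∂ADE = DE − AE + AD,
  ∂AEF = EF − AF + AE.
The resulting 10×5 matrix has rank 5, and its Smith normal form has invariant factors (1,1,1,1,1).

Computing H_k = (kernel of ∂_k) / (image of ∂_{k+1}):

  H_0: rank C_0 − rank ∂_1 = 5 − 4 = 1, and the invariant factors of ∂_1 are all 1, so H_0 = Z.
  H_1: rank ker ∂_1 − rank ∂_2 = (10 − 4) − 5 = 1, and the invariant factors of ∂_2 are all 1, so H_1 = Z.
  H_2: rank ker ∂_2 − rank ∂_3 = (5 − 5) − 0 = 0, and there is no ∂_3, so H_2 = 0.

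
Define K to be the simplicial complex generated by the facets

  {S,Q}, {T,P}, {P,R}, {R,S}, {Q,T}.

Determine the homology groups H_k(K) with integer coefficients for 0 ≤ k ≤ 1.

H_0 = Z,  H_1 = Z.

We work with the vertex ordering P < Q < R < S < T. The simplices of K, each written with vertices in increasing order, are:

  0-simplices (5): P, Q, R, S, T
  1-simplices (5): PR, PT, QS, QT, RS

so the chain groups are C_0 ≅ Z^5, C_1 ≅ Z^5.

Boundary ∂_1: C_1 → C_0 sends each edge [p,q] (with p < q) to q − p.
The resulting 5×5 matrix has rank 4, and its Smith normal form has invariant factors (1,1,1,1).

Reading off H_k = ker ∂_k / im ∂_{k+1}:

  H_0: rank C_0 − rank ∂_1 = 5 − 4 = 1, and the invariant factors of ∂_1 are all 1, so H_0 = Z.
  H_1: rank ker ∂_1 − rank ∂_2 = (5 − 4) − 0 = 1, and there is no ∂_2, so H_1 = Z.

As a check, the Euler characteristic is 5 − 5 = 0, which agrees with 1 − 1 = 0.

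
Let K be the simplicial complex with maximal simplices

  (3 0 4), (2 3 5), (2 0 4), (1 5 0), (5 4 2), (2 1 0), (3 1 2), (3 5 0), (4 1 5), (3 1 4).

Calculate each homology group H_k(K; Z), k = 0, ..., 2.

Fix the vertex order 0 < 1 < 2 < 3 < 4 < 5 and write every simplex with vertices in increasing order. Then dim K = 2 and the simplices of K are:

  0-simplices (6): [0], [1], [2], [3], [4], [5]
  1-simplices (15): [0,1], [0,2], [0,3], [0,4], [0,5], [1,2], [1,3], [1,4], [1,5], [2,3], [2,4], [2,5], [3,4], [3,5], [4,5]
  2-simplices (10): [0,1,2], [0,1,5], [0,2,4], [0,3,4], [0,3,5], [1,2,3], [1,3,4], [1,4,5], [2,3,5], [2,4,5]

giving chain groups C_0 ≅ Z^6, C_1 ≅ Z^15, C_2 ≅ Z^10.

Boundary ∂_1: C_1 → C_0 maps an edge to its endpoints' difference, ∂[p,q] = q − p. For instance
  ∂[1,4] = [4] − [1].
As a 6×15 matrix over Z this has rank 5, with invariant factors (1,1,1,1,1).

∂_2: C_2 → C_1 sends each 2-simplex [p,q,r] to [q,r] − [p,r] + [p,q]. For instance
  ∂[0,3,4] = [3,4] − [0,4] + [0,3],
  ∂[0,1,5] = [1,5] − [0,5] + [0,1].
The 15×10 boundary matrix has rank 10 and Smith normal form diag(1,1,1,1,1,1,1,1,1,2).

Reading off H_k = ker ∂_k / im ∂_{k+1}:

  H_0: rank C_0 − rank ∂_1 = 6 − 5 = 1, and the invariant factors of ∂_1 are all 1, so H_0 = Z.
  H_1: rank ker ∂_1 − rank ∂_2 = (15 − 5) − 10 = 0, and ∂_2 has invariant factor 2 > 1, so H_1 = Z/2Z.
  H_2: rank ker ∂_2 − rank ∂_3 = (10 − 10) − 0 = 0, and there is no ∂_3, so H_2 = 0.

H_0 ≅ Z,  H_1 ≅ Z/2Z,  H_2 = 0.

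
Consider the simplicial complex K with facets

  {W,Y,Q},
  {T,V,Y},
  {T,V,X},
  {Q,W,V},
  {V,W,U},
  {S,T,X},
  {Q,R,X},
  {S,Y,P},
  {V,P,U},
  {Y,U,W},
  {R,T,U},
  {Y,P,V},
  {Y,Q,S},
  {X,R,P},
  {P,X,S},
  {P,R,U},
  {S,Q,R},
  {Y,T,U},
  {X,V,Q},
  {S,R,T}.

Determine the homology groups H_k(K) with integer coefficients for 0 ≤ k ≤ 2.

H_0 ≅ Z,  H_1 ≅ Z ⊕ Z/2Z,  H_2 = 0.

K has 10 vertices, 30 edges, 20 triangles.
rank ∂_0 = 0, rank ∂_1 = 9 ⇒ b_0 = 10 − 0 − 9 = 1; all invariant factors of ∂_1 are 1 so no torsion. So H_0 = Z.
rank ∂_1 = 9, rank ∂_2 = 20 ⇒ b_1 = 30 − 9 − 20 = 1; ∂_2 has invariant factor(s) [2] giving torsion. So H_1 = Z ⊕ Z/2Z.
rank ∂_2 = 20, rank ∂_3 = 0 ⇒ b_2 = 20 − 20 − 0 = 0. So H_2 = 0.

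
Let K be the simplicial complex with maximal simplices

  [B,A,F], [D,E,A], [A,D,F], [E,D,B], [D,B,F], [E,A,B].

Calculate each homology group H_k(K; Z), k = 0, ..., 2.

H_0 ≅ Z,  H_1 = 0,  H_2 ≅ Z.

Fix the vertex order A < B < D < E < F and write every simplex with vertices in increasing order. Then dim K = 2 and the simplices of K are:

  0-simplices (5): A, B, D, E, F
  1-simplices (9): AB, AD, AE, AF, BD, BE, BF, DE, DF
  2-simplices (6): ABE, ABF, ADE, ADF, BDE, BDF

so the chain groups are C_0 ≅ Z^5, C_1 ≅ Z^9, C_2 ≅ Z^6.

Boundary ∂_1: C_1 → C_0 is given by ∂[p,q] = [q] − [p]. For instance
  ∂BE = E − B.
This gives a 5×9 integer matrix of rank 4; reducing to Smith normal form yields diagonal entries (1,1,1,1).

The boundary map ∂_2: C_2 → C_1 sends each 2-simplex [p,q,r] to [q,r] − [p,r] + [p,q]. For instance
  ∂ADF = DF − AF + AD,
  ∂BDF = DF − BF + BD.
This gives a 9×6 integer matrix of rank 5; reducing to Smith normal form yields diagonal entries (1,1,1,1,1).

Reading off H_k = ker ∂_k / im ∂_{k+1}:

  H_0: rank C_0 − rank ∂_1 = 5 − 4 = 1, and the invariant factors of ∂_1 are all 1, so H_0 ≅ Z.
  H_1: rank ker ∂_1 − rank ∂_2 = (9 − 4) − 5 = 0, and the invariant factors of ∂_2 are all 1, so H_1 ≅ 0.
  H_2: rank ker ∂_2 − rank ∂_3 = (6 − 5) − 0 = 1, and there is no ∂_3, so H_2 ≅ Z.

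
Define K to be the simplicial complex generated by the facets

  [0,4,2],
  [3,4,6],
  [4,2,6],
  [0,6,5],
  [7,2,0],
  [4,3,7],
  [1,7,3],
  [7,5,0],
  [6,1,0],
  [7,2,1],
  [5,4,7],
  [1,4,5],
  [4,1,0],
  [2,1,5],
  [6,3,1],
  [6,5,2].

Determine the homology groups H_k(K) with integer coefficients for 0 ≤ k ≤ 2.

H_0 ≅ Z,  H_1 ≅ Z^2,  H_2 ≅ Z.

We work with the vertex ordering 0 < 1 < 2 < 3 < 4 < 5 < 6 < 7. The simplices of K, each written with vertices in increasing order, are:

  0-simplices (8): [0], [1], [2], [3], [4], [5], [6], [7]
  1-simplices (24): (24 of them)
  2-simplices (16): [0,1,4], [0,1,6], [0,2,4], [0,2,7], [0,5,6], [0,5,7], [1,2,5], [1,2,7], [1,3,6], [1,3,7], [1,4,5], [2,4,6], [2,5,6], [3,4,6], [3,4,7], [4,5,7]

Hence C_0 ≅ Z^8, C_1 ≅ Z^24, C_2 ≅ Z^16.

The boundary map ∂_1: C_1 → C_0 sends each edge [p,q] (with p < q) to q − p. For instance
  ∂[4,7] = [7] − [4].
The 8×24 boundary matrix has rank 7 and Smith normal form diag(1,1,1,1,1,1,1).

∂_2: C_2 → C_1 sends each 2-simplex [p,q,r] to [q,r] − [p,r] + [p,q]. For instance
  ∂[1,3,7] = [3,7] − [1,7] + [1,3],
  ∂[1,3,6] = [3,6] − [1,6] + [1,3].
As a 24×16 matrix over Z this has rank 15, with invariant factors (1,1,1,1,1,1,1,1,1,1,1,1,1,1,1).

From H_k ≅ ker(∂_k) / im(∂_{k+1}) we obtain:

  H_0: rank C_0 − rank ∂_1 = 8 − 7 = 1, and the invariant factors of ∂_1 are all 1, so H_0 ≅ Z.
  H_1: rank ker ∂_1 − rank ∂_2 = (24 − 7) − 15 = 2, and the invariant factors of ∂_2 are all 1, so H_1 ≅ Z^2.
  H_2: rank ker ∂_2 − rank ∂_3 = (16 − 15) − 0 = 1, and there is no ∂_3, so H_2 ≅ Z.

As a check, the Euler characteristic is 8 − 24 + 16 = 0, which agrees with 1 − 2 + 1 = 0.
(K is a triangulation of the torus T^2.)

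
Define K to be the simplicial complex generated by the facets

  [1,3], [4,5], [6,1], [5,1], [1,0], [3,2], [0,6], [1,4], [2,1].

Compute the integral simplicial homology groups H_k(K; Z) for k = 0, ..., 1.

H_0 ≅ Z,  H_1 ≅ Z^3.

Fix the vertex order 0 < 1 < 2 < 3 < 4 < 5 < 6 and write every simplex with vertices in increasing order. Then dim K = 1 and the simplices of K are:

  0-simplices (7): [0], [1], [2], [3], [4], [5], [6]
  1-simplices (9): [0,1], [0,6], [1,2], [1,3], [1,4], [1,5], [1,6], [2,3], [4,5]

Hence C_0 ≅ Z^7, C_1 ≅ Z^9.

Boundary ∂_1: C_1 → C_0 sends each edge [p,q] (with p < q) to q − p. For instance
  ∂[4,5] = [5] − [4].
The resulting 7×9 matrix has rank 6, and its Smith normal form has invariant factors (1,1,1,1,1,1).

Reading off H_k = ker ∂_k / im ∂_{k+1}:

  H_0: rank C_0 − rank ∂_1 = 7 − 6 = 1, and the invariant factors of ∂_1 are all 1, so H_0 ≅ Z.
  H_1: rank ker ∂_1 − rank ∂_2 = (9 − 6) − 0 = 3, and there is no ∂_2, so H_1 ≅ Z^3.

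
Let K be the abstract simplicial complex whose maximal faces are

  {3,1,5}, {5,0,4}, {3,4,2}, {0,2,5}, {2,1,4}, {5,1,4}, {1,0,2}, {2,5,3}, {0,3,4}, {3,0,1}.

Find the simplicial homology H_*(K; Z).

K has 6 vertices, 15 edges, 10 triangles.
rank ∂_0 = 0, rank ∂_1 = 5 ⇒ b_0 = 6 − 0 − 5 = 1; all invariant factors of ∂_1 are 1 so no torsion. So H_0 = Z.
rank ∂_1 = 5, rank ∂_2 = 10 ⇒ b_1 = 15 − 5 − 10 = 0; ∂_2 has invariant factor(s) [2] giving torsion. So H_1 = Z/2.
rank ∂_2 = 10, rank ∂_3 = 0 ⇒ b_2 = 10 − 10 − 0 = 0. So H_2 = 0.

H_0 = Z,  H_1 = Z/2,  H_2 = 0.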